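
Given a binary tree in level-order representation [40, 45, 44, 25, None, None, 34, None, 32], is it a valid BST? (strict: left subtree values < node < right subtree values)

Level-order array: [40, 45, 44, 25, None, None, 34, None, 32]
Validate using subtree bounds (lo, hi): at each node, require lo < value < hi,
then recurse left with hi=value and right with lo=value.
Preorder trace (stopping at first violation):
  at node 40 with bounds (-inf, +inf): OK
  at node 45 with bounds (-inf, 40): VIOLATION
Node 45 violates its bound: not (-inf < 45 < 40).
Result: Not a valid BST


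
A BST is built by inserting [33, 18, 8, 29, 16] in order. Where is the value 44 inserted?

Starting tree (level order): [33, 18, None, 8, 29, None, 16]
Insertion path: 33
Result: insert 44 as right child of 33
Final tree (level order): [33, 18, 44, 8, 29, None, None, None, 16]


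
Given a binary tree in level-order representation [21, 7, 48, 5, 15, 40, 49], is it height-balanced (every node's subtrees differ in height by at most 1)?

Tree (level-order array): [21, 7, 48, 5, 15, 40, 49]
Definition: a tree is height-balanced if, at every node, |h(left) - h(right)| <= 1 (empty subtree has height -1).
Bottom-up per-node check:
  node 5: h_left=-1, h_right=-1, diff=0 [OK], height=0
  node 15: h_left=-1, h_right=-1, diff=0 [OK], height=0
  node 7: h_left=0, h_right=0, diff=0 [OK], height=1
  node 40: h_left=-1, h_right=-1, diff=0 [OK], height=0
  node 49: h_left=-1, h_right=-1, diff=0 [OK], height=0
  node 48: h_left=0, h_right=0, diff=0 [OK], height=1
  node 21: h_left=1, h_right=1, diff=0 [OK], height=2
All nodes satisfy the balance condition.
Result: Balanced


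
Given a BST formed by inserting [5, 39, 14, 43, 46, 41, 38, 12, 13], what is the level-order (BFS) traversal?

Tree insertion order: [5, 39, 14, 43, 46, 41, 38, 12, 13]
Tree (level-order array): [5, None, 39, 14, 43, 12, 38, 41, 46, None, 13]
BFS from the root, enqueuing left then right child of each popped node:
  queue [5] -> pop 5, enqueue [39], visited so far: [5]
  queue [39] -> pop 39, enqueue [14, 43], visited so far: [5, 39]
  queue [14, 43] -> pop 14, enqueue [12, 38], visited so far: [5, 39, 14]
  queue [43, 12, 38] -> pop 43, enqueue [41, 46], visited so far: [5, 39, 14, 43]
  queue [12, 38, 41, 46] -> pop 12, enqueue [13], visited so far: [5, 39, 14, 43, 12]
  queue [38, 41, 46, 13] -> pop 38, enqueue [none], visited so far: [5, 39, 14, 43, 12, 38]
  queue [41, 46, 13] -> pop 41, enqueue [none], visited so far: [5, 39, 14, 43, 12, 38, 41]
  queue [46, 13] -> pop 46, enqueue [none], visited so far: [5, 39, 14, 43, 12, 38, 41, 46]
  queue [13] -> pop 13, enqueue [none], visited so far: [5, 39, 14, 43, 12, 38, 41, 46, 13]
Result: [5, 39, 14, 43, 12, 38, 41, 46, 13]


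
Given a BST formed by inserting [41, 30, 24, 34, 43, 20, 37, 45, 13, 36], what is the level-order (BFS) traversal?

Tree insertion order: [41, 30, 24, 34, 43, 20, 37, 45, 13, 36]
Tree (level-order array): [41, 30, 43, 24, 34, None, 45, 20, None, None, 37, None, None, 13, None, 36]
BFS from the root, enqueuing left then right child of each popped node:
  queue [41] -> pop 41, enqueue [30, 43], visited so far: [41]
  queue [30, 43] -> pop 30, enqueue [24, 34], visited so far: [41, 30]
  queue [43, 24, 34] -> pop 43, enqueue [45], visited so far: [41, 30, 43]
  queue [24, 34, 45] -> pop 24, enqueue [20], visited so far: [41, 30, 43, 24]
  queue [34, 45, 20] -> pop 34, enqueue [37], visited so far: [41, 30, 43, 24, 34]
  queue [45, 20, 37] -> pop 45, enqueue [none], visited so far: [41, 30, 43, 24, 34, 45]
  queue [20, 37] -> pop 20, enqueue [13], visited so far: [41, 30, 43, 24, 34, 45, 20]
  queue [37, 13] -> pop 37, enqueue [36], visited so far: [41, 30, 43, 24, 34, 45, 20, 37]
  queue [13, 36] -> pop 13, enqueue [none], visited so far: [41, 30, 43, 24, 34, 45, 20, 37, 13]
  queue [36] -> pop 36, enqueue [none], visited so far: [41, 30, 43, 24, 34, 45, 20, 37, 13, 36]
Result: [41, 30, 43, 24, 34, 45, 20, 37, 13, 36]


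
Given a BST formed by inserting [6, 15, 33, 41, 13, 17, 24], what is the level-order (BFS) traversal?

Tree insertion order: [6, 15, 33, 41, 13, 17, 24]
Tree (level-order array): [6, None, 15, 13, 33, None, None, 17, 41, None, 24]
BFS from the root, enqueuing left then right child of each popped node:
  queue [6] -> pop 6, enqueue [15], visited so far: [6]
  queue [15] -> pop 15, enqueue [13, 33], visited so far: [6, 15]
  queue [13, 33] -> pop 13, enqueue [none], visited so far: [6, 15, 13]
  queue [33] -> pop 33, enqueue [17, 41], visited so far: [6, 15, 13, 33]
  queue [17, 41] -> pop 17, enqueue [24], visited so far: [6, 15, 13, 33, 17]
  queue [41, 24] -> pop 41, enqueue [none], visited so far: [6, 15, 13, 33, 17, 41]
  queue [24] -> pop 24, enqueue [none], visited so far: [6, 15, 13, 33, 17, 41, 24]
Result: [6, 15, 13, 33, 17, 41, 24]


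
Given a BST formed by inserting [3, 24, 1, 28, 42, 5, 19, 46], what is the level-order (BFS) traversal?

Tree insertion order: [3, 24, 1, 28, 42, 5, 19, 46]
Tree (level-order array): [3, 1, 24, None, None, 5, 28, None, 19, None, 42, None, None, None, 46]
BFS from the root, enqueuing left then right child of each popped node:
  queue [3] -> pop 3, enqueue [1, 24], visited so far: [3]
  queue [1, 24] -> pop 1, enqueue [none], visited so far: [3, 1]
  queue [24] -> pop 24, enqueue [5, 28], visited so far: [3, 1, 24]
  queue [5, 28] -> pop 5, enqueue [19], visited so far: [3, 1, 24, 5]
  queue [28, 19] -> pop 28, enqueue [42], visited so far: [3, 1, 24, 5, 28]
  queue [19, 42] -> pop 19, enqueue [none], visited so far: [3, 1, 24, 5, 28, 19]
  queue [42] -> pop 42, enqueue [46], visited so far: [3, 1, 24, 5, 28, 19, 42]
  queue [46] -> pop 46, enqueue [none], visited so far: [3, 1, 24, 5, 28, 19, 42, 46]
Result: [3, 1, 24, 5, 28, 19, 42, 46]


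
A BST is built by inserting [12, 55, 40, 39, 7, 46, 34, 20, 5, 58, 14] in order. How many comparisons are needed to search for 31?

Search path for 31: 12 -> 55 -> 40 -> 39 -> 34 -> 20
Found: False
Comparisons: 6


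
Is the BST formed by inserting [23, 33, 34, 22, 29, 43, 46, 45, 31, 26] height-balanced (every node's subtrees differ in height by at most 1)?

Tree (level-order array): [23, 22, 33, None, None, 29, 34, 26, 31, None, 43, None, None, None, None, None, 46, 45]
Definition: a tree is height-balanced if, at every node, |h(left) - h(right)| <= 1 (empty subtree has height -1).
Bottom-up per-node check:
  node 22: h_left=-1, h_right=-1, diff=0 [OK], height=0
  node 26: h_left=-1, h_right=-1, diff=0 [OK], height=0
  node 31: h_left=-1, h_right=-1, diff=0 [OK], height=0
  node 29: h_left=0, h_right=0, diff=0 [OK], height=1
  node 45: h_left=-1, h_right=-1, diff=0 [OK], height=0
  node 46: h_left=0, h_right=-1, diff=1 [OK], height=1
  node 43: h_left=-1, h_right=1, diff=2 [FAIL (|-1-1|=2 > 1)], height=2
  node 34: h_left=-1, h_right=2, diff=3 [FAIL (|-1-2|=3 > 1)], height=3
  node 33: h_left=1, h_right=3, diff=2 [FAIL (|1-3|=2 > 1)], height=4
  node 23: h_left=0, h_right=4, diff=4 [FAIL (|0-4|=4 > 1)], height=5
Node 43 violates the condition: |-1 - 1| = 2 > 1.
Result: Not balanced


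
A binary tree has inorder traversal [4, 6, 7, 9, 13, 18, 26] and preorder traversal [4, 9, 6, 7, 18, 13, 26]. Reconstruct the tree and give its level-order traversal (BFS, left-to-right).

Inorder:  [4, 6, 7, 9, 13, 18, 26]
Preorder: [4, 9, 6, 7, 18, 13, 26]
Algorithm: preorder visits root first, so consume preorder in order;
for each root, split the current inorder slice at that value into
left-subtree inorder and right-subtree inorder, then recurse.
Recursive splits:
  root=4; inorder splits into left=[], right=[6, 7, 9, 13, 18, 26]
  root=9; inorder splits into left=[6, 7], right=[13, 18, 26]
  root=6; inorder splits into left=[], right=[7]
  root=7; inorder splits into left=[], right=[]
  root=18; inorder splits into left=[13], right=[26]
  root=13; inorder splits into left=[], right=[]
  root=26; inorder splits into left=[], right=[]
Reconstructed level-order: [4, 9, 6, 18, 7, 13, 26]


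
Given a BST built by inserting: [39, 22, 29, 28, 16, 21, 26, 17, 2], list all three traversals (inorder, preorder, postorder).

Tree insertion order: [39, 22, 29, 28, 16, 21, 26, 17, 2]
Tree (level-order array): [39, 22, None, 16, 29, 2, 21, 28, None, None, None, 17, None, 26]
Inorder (L, root, R): [2, 16, 17, 21, 22, 26, 28, 29, 39]
Preorder (root, L, R): [39, 22, 16, 2, 21, 17, 29, 28, 26]
Postorder (L, R, root): [2, 17, 21, 16, 26, 28, 29, 22, 39]


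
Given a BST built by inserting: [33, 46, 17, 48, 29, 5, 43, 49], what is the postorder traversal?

Tree insertion order: [33, 46, 17, 48, 29, 5, 43, 49]
Tree (level-order array): [33, 17, 46, 5, 29, 43, 48, None, None, None, None, None, None, None, 49]
Postorder traversal: [5, 29, 17, 43, 49, 48, 46, 33]


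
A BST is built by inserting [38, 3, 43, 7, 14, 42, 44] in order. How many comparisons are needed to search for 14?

Search path for 14: 38 -> 3 -> 7 -> 14
Found: True
Comparisons: 4


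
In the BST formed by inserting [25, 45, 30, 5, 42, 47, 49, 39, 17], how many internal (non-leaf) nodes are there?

Tree built from: [25, 45, 30, 5, 42, 47, 49, 39, 17]
Tree (level-order array): [25, 5, 45, None, 17, 30, 47, None, None, None, 42, None, 49, 39]
Rule: An internal node has at least one child.
Per-node child counts:
  node 25: 2 child(ren)
  node 5: 1 child(ren)
  node 17: 0 child(ren)
  node 45: 2 child(ren)
  node 30: 1 child(ren)
  node 42: 1 child(ren)
  node 39: 0 child(ren)
  node 47: 1 child(ren)
  node 49: 0 child(ren)
Matching nodes: [25, 5, 45, 30, 42, 47]
Count of internal (non-leaf) nodes: 6


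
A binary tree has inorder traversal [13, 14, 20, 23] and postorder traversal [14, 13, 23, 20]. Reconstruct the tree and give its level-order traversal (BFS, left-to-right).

Inorder:   [13, 14, 20, 23]
Postorder: [14, 13, 23, 20]
Algorithm: postorder visits root last, so walk postorder right-to-left;
each value is the root of the current inorder slice — split it at that
value, recurse on the right subtree first, then the left.
Recursive splits:
  root=20; inorder splits into left=[13, 14], right=[23]
  root=23; inorder splits into left=[], right=[]
  root=13; inorder splits into left=[], right=[14]
  root=14; inorder splits into left=[], right=[]
Reconstructed level-order: [20, 13, 23, 14]


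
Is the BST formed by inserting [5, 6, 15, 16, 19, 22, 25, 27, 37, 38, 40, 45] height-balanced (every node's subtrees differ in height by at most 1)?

Tree (level-order array): [5, None, 6, None, 15, None, 16, None, 19, None, 22, None, 25, None, 27, None, 37, None, 38, None, 40, None, 45]
Definition: a tree is height-balanced if, at every node, |h(left) - h(right)| <= 1 (empty subtree has height -1).
Bottom-up per-node check:
  node 45: h_left=-1, h_right=-1, diff=0 [OK], height=0
  node 40: h_left=-1, h_right=0, diff=1 [OK], height=1
  node 38: h_left=-1, h_right=1, diff=2 [FAIL (|-1-1|=2 > 1)], height=2
  node 37: h_left=-1, h_right=2, diff=3 [FAIL (|-1-2|=3 > 1)], height=3
  node 27: h_left=-1, h_right=3, diff=4 [FAIL (|-1-3|=4 > 1)], height=4
  node 25: h_left=-1, h_right=4, diff=5 [FAIL (|-1-4|=5 > 1)], height=5
  node 22: h_left=-1, h_right=5, diff=6 [FAIL (|-1-5|=6 > 1)], height=6
  node 19: h_left=-1, h_right=6, diff=7 [FAIL (|-1-6|=7 > 1)], height=7
  node 16: h_left=-1, h_right=7, diff=8 [FAIL (|-1-7|=8 > 1)], height=8
  node 15: h_left=-1, h_right=8, diff=9 [FAIL (|-1-8|=9 > 1)], height=9
  node 6: h_left=-1, h_right=9, diff=10 [FAIL (|-1-9|=10 > 1)], height=10
  node 5: h_left=-1, h_right=10, diff=11 [FAIL (|-1-10|=11 > 1)], height=11
Node 38 violates the condition: |-1 - 1| = 2 > 1.
Result: Not balanced


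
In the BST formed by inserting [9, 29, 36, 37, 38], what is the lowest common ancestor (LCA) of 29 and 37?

Tree insertion order: [9, 29, 36, 37, 38]
Tree (level-order array): [9, None, 29, None, 36, None, 37, None, 38]
In a BST, the LCA of p=29, q=37 is the first node v on the
root-to-leaf path with p <= v <= q (go left if both < v, right if both > v).
Walk from root:
  at 9: both 29 and 37 > 9, go right
  at 29: 29 <= 29 <= 37, this is the LCA
LCA = 29


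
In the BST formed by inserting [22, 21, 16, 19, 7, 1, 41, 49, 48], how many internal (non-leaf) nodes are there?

Tree built from: [22, 21, 16, 19, 7, 1, 41, 49, 48]
Tree (level-order array): [22, 21, 41, 16, None, None, 49, 7, 19, 48, None, 1]
Rule: An internal node has at least one child.
Per-node child counts:
  node 22: 2 child(ren)
  node 21: 1 child(ren)
  node 16: 2 child(ren)
  node 7: 1 child(ren)
  node 1: 0 child(ren)
  node 19: 0 child(ren)
  node 41: 1 child(ren)
  node 49: 1 child(ren)
  node 48: 0 child(ren)
Matching nodes: [22, 21, 16, 7, 41, 49]
Count of internal (non-leaf) nodes: 6


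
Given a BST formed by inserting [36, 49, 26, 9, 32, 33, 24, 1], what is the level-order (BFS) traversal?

Tree insertion order: [36, 49, 26, 9, 32, 33, 24, 1]
Tree (level-order array): [36, 26, 49, 9, 32, None, None, 1, 24, None, 33]
BFS from the root, enqueuing left then right child of each popped node:
  queue [36] -> pop 36, enqueue [26, 49], visited so far: [36]
  queue [26, 49] -> pop 26, enqueue [9, 32], visited so far: [36, 26]
  queue [49, 9, 32] -> pop 49, enqueue [none], visited so far: [36, 26, 49]
  queue [9, 32] -> pop 9, enqueue [1, 24], visited so far: [36, 26, 49, 9]
  queue [32, 1, 24] -> pop 32, enqueue [33], visited so far: [36, 26, 49, 9, 32]
  queue [1, 24, 33] -> pop 1, enqueue [none], visited so far: [36, 26, 49, 9, 32, 1]
  queue [24, 33] -> pop 24, enqueue [none], visited so far: [36, 26, 49, 9, 32, 1, 24]
  queue [33] -> pop 33, enqueue [none], visited so far: [36, 26, 49, 9, 32, 1, 24, 33]
Result: [36, 26, 49, 9, 32, 1, 24, 33]


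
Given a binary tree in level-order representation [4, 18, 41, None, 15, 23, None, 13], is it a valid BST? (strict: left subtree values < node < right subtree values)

Level-order array: [4, 18, 41, None, 15, 23, None, 13]
Validate using subtree bounds (lo, hi): at each node, require lo < value < hi,
then recurse left with hi=value and right with lo=value.
Preorder trace (stopping at first violation):
  at node 4 with bounds (-inf, +inf): OK
  at node 18 with bounds (-inf, 4): VIOLATION
Node 18 violates its bound: not (-inf < 18 < 4).
Result: Not a valid BST


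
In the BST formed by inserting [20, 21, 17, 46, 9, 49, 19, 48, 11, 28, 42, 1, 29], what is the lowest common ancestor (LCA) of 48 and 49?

Tree insertion order: [20, 21, 17, 46, 9, 49, 19, 48, 11, 28, 42, 1, 29]
Tree (level-order array): [20, 17, 21, 9, 19, None, 46, 1, 11, None, None, 28, 49, None, None, None, None, None, 42, 48, None, 29]
In a BST, the LCA of p=48, q=49 is the first node v on the
root-to-leaf path with p <= v <= q (go left if both < v, right if both > v).
Walk from root:
  at 20: both 48 and 49 > 20, go right
  at 21: both 48 and 49 > 21, go right
  at 46: both 48 and 49 > 46, go right
  at 49: 48 <= 49 <= 49, this is the LCA
LCA = 49


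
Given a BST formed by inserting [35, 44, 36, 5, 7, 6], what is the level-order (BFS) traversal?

Tree insertion order: [35, 44, 36, 5, 7, 6]
Tree (level-order array): [35, 5, 44, None, 7, 36, None, 6]
BFS from the root, enqueuing left then right child of each popped node:
  queue [35] -> pop 35, enqueue [5, 44], visited so far: [35]
  queue [5, 44] -> pop 5, enqueue [7], visited so far: [35, 5]
  queue [44, 7] -> pop 44, enqueue [36], visited so far: [35, 5, 44]
  queue [7, 36] -> pop 7, enqueue [6], visited so far: [35, 5, 44, 7]
  queue [36, 6] -> pop 36, enqueue [none], visited so far: [35, 5, 44, 7, 36]
  queue [6] -> pop 6, enqueue [none], visited so far: [35, 5, 44, 7, 36, 6]
Result: [35, 5, 44, 7, 36, 6]


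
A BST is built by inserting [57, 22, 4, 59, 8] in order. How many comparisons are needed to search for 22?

Search path for 22: 57 -> 22
Found: True
Comparisons: 2


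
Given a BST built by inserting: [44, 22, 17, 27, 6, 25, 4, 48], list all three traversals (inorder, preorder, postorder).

Tree insertion order: [44, 22, 17, 27, 6, 25, 4, 48]
Tree (level-order array): [44, 22, 48, 17, 27, None, None, 6, None, 25, None, 4]
Inorder (L, root, R): [4, 6, 17, 22, 25, 27, 44, 48]
Preorder (root, L, R): [44, 22, 17, 6, 4, 27, 25, 48]
Postorder (L, R, root): [4, 6, 17, 25, 27, 22, 48, 44]


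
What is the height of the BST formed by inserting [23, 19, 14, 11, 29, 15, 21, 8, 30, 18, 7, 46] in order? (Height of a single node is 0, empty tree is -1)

Insertion order: [23, 19, 14, 11, 29, 15, 21, 8, 30, 18, 7, 46]
Tree (level-order array): [23, 19, 29, 14, 21, None, 30, 11, 15, None, None, None, 46, 8, None, None, 18, None, None, 7]
Compute height bottom-up (empty subtree = -1):
  height(7) = 1 + max(-1, -1) = 0
  height(8) = 1 + max(0, -1) = 1
  height(11) = 1 + max(1, -1) = 2
  height(18) = 1 + max(-1, -1) = 0
  height(15) = 1 + max(-1, 0) = 1
  height(14) = 1 + max(2, 1) = 3
  height(21) = 1 + max(-1, -1) = 0
  height(19) = 1 + max(3, 0) = 4
  height(46) = 1 + max(-1, -1) = 0
  height(30) = 1 + max(-1, 0) = 1
  height(29) = 1 + max(-1, 1) = 2
  height(23) = 1 + max(4, 2) = 5
Height = 5


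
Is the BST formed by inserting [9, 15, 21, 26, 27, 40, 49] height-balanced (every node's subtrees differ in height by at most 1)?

Tree (level-order array): [9, None, 15, None, 21, None, 26, None, 27, None, 40, None, 49]
Definition: a tree is height-balanced if, at every node, |h(left) - h(right)| <= 1 (empty subtree has height -1).
Bottom-up per-node check:
  node 49: h_left=-1, h_right=-1, diff=0 [OK], height=0
  node 40: h_left=-1, h_right=0, diff=1 [OK], height=1
  node 27: h_left=-1, h_right=1, diff=2 [FAIL (|-1-1|=2 > 1)], height=2
  node 26: h_left=-1, h_right=2, diff=3 [FAIL (|-1-2|=3 > 1)], height=3
  node 21: h_left=-1, h_right=3, diff=4 [FAIL (|-1-3|=4 > 1)], height=4
  node 15: h_left=-1, h_right=4, diff=5 [FAIL (|-1-4|=5 > 1)], height=5
  node 9: h_left=-1, h_right=5, diff=6 [FAIL (|-1-5|=6 > 1)], height=6
Node 27 violates the condition: |-1 - 1| = 2 > 1.
Result: Not balanced


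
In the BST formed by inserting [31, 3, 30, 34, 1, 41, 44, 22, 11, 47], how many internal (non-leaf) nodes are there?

Tree built from: [31, 3, 30, 34, 1, 41, 44, 22, 11, 47]
Tree (level-order array): [31, 3, 34, 1, 30, None, 41, None, None, 22, None, None, 44, 11, None, None, 47]
Rule: An internal node has at least one child.
Per-node child counts:
  node 31: 2 child(ren)
  node 3: 2 child(ren)
  node 1: 0 child(ren)
  node 30: 1 child(ren)
  node 22: 1 child(ren)
  node 11: 0 child(ren)
  node 34: 1 child(ren)
  node 41: 1 child(ren)
  node 44: 1 child(ren)
  node 47: 0 child(ren)
Matching nodes: [31, 3, 30, 22, 34, 41, 44]
Count of internal (non-leaf) nodes: 7


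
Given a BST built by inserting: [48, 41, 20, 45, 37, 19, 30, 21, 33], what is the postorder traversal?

Tree insertion order: [48, 41, 20, 45, 37, 19, 30, 21, 33]
Tree (level-order array): [48, 41, None, 20, 45, 19, 37, None, None, None, None, 30, None, 21, 33]
Postorder traversal: [19, 21, 33, 30, 37, 20, 45, 41, 48]


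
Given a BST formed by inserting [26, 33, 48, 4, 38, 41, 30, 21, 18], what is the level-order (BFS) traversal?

Tree insertion order: [26, 33, 48, 4, 38, 41, 30, 21, 18]
Tree (level-order array): [26, 4, 33, None, 21, 30, 48, 18, None, None, None, 38, None, None, None, None, 41]
BFS from the root, enqueuing left then right child of each popped node:
  queue [26] -> pop 26, enqueue [4, 33], visited so far: [26]
  queue [4, 33] -> pop 4, enqueue [21], visited so far: [26, 4]
  queue [33, 21] -> pop 33, enqueue [30, 48], visited so far: [26, 4, 33]
  queue [21, 30, 48] -> pop 21, enqueue [18], visited so far: [26, 4, 33, 21]
  queue [30, 48, 18] -> pop 30, enqueue [none], visited so far: [26, 4, 33, 21, 30]
  queue [48, 18] -> pop 48, enqueue [38], visited so far: [26, 4, 33, 21, 30, 48]
  queue [18, 38] -> pop 18, enqueue [none], visited so far: [26, 4, 33, 21, 30, 48, 18]
  queue [38] -> pop 38, enqueue [41], visited so far: [26, 4, 33, 21, 30, 48, 18, 38]
  queue [41] -> pop 41, enqueue [none], visited so far: [26, 4, 33, 21, 30, 48, 18, 38, 41]
Result: [26, 4, 33, 21, 30, 48, 18, 38, 41]


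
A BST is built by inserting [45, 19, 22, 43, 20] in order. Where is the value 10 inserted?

Starting tree (level order): [45, 19, None, None, 22, 20, 43]
Insertion path: 45 -> 19
Result: insert 10 as left child of 19
Final tree (level order): [45, 19, None, 10, 22, None, None, 20, 43]


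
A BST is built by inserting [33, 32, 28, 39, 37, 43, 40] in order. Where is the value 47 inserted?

Starting tree (level order): [33, 32, 39, 28, None, 37, 43, None, None, None, None, 40]
Insertion path: 33 -> 39 -> 43
Result: insert 47 as right child of 43
Final tree (level order): [33, 32, 39, 28, None, 37, 43, None, None, None, None, 40, 47]


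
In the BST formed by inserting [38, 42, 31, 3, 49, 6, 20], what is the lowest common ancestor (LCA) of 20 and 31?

Tree insertion order: [38, 42, 31, 3, 49, 6, 20]
Tree (level-order array): [38, 31, 42, 3, None, None, 49, None, 6, None, None, None, 20]
In a BST, the LCA of p=20, q=31 is the first node v on the
root-to-leaf path with p <= v <= q (go left if both < v, right if both > v).
Walk from root:
  at 38: both 20 and 31 < 38, go left
  at 31: 20 <= 31 <= 31, this is the LCA
LCA = 31


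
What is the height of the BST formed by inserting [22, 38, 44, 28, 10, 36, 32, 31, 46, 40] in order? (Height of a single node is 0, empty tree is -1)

Insertion order: [22, 38, 44, 28, 10, 36, 32, 31, 46, 40]
Tree (level-order array): [22, 10, 38, None, None, 28, 44, None, 36, 40, 46, 32, None, None, None, None, None, 31]
Compute height bottom-up (empty subtree = -1):
  height(10) = 1 + max(-1, -1) = 0
  height(31) = 1 + max(-1, -1) = 0
  height(32) = 1 + max(0, -1) = 1
  height(36) = 1 + max(1, -1) = 2
  height(28) = 1 + max(-1, 2) = 3
  height(40) = 1 + max(-1, -1) = 0
  height(46) = 1 + max(-1, -1) = 0
  height(44) = 1 + max(0, 0) = 1
  height(38) = 1 + max(3, 1) = 4
  height(22) = 1 + max(0, 4) = 5
Height = 5


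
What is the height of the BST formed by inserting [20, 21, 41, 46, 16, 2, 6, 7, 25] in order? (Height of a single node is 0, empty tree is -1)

Insertion order: [20, 21, 41, 46, 16, 2, 6, 7, 25]
Tree (level-order array): [20, 16, 21, 2, None, None, 41, None, 6, 25, 46, None, 7]
Compute height bottom-up (empty subtree = -1):
  height(7) = 1 + max(-1, -1) = 0
  height(6) = 1 + max(-1, 0) = 1
  height(2) = 1 + max(-1, 1) = 2
  height(16) = 1 + max(2, -1) = 3
  height(25) = 1 + max(-1, -1) = 0
  height(46) = 1 + max(-1, -1) = 0
  height(41) = 1 + max(0, 0) = 1
  height(21) = 1 + max(-1, 1) = 2
  height(20) = 1 + max(3, 2) = 4
Height = 4


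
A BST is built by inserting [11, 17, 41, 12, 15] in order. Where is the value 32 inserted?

Starting tree (level order): [11, None, 17, 12, 41, None, 15]
Insertion path: 11 -> 17 -> 41
Result: insert 32 as left child of 41
Final tree (level order): [11, None, 17, 12, 41, None, 15, 32]


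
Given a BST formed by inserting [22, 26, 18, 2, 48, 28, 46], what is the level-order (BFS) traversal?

Tree insertion order: [22, 26, 18, 2, 48, 28, 46]
Tree (level-order array): [22, 18, 26, 2, None, None, 48, None, None, 28, None, None, 46]
BFS from the root, enqueuing left then right child of each popped node:
  queue [22] -> pop 22, enqueue [18, 26], visited so far: [22]
  queue [18, 26] -> pop 18, enqueue [2], visited so far: [22, 18]
  queue [26, 2] -> pop 26, enqueue [48], visited so far: [22, 18, 26]
  queue [2, 48] -> pop 2, enqueue [none], visited so far: [22, 18, 26, 2]
  queue [48] -> pop 48, enqueue [28], visited so far: [22, 18, 26, 2, 48]
  queue [28] -> pop 28, enqueue [46], visited so far: [22, 18, 26, 2, 48, 28]
  queue [46] -> pop 46, enqueue [none], visited so far: [22, 18, 26, 2, 48, 28, 46]
Result: [22, 18, 26, 2, 48, 28, 46]


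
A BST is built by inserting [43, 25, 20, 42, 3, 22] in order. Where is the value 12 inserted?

Starting tree (level order): [43, 25, None, 20, 42, 3, 22]
Insertion path: 43 -> 25 -> 20 -> 3
Result: insert 12 as right child of 3
Final tree (level order): [43, 25, None, 20, 42, 3, 22, None, None, None, 12]


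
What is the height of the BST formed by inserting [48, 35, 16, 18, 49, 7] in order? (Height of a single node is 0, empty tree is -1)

Insertion order: [48, 35, 16, 18, 49, 7]
Tree (level-order array): [48, 35, 49, 16, None, None, None, 7, 18]
Compute height bottom-up (empty subtree = -1):
  height(7) = 1 + max(-1, -1) = 0
  height(18) = 1 + max(-1, -1) = 0
  height(16) = 1 + max(0, 0) = 1
  height(35) = 1 + max(1, -1) = 2
  height(49) = 1 + max(-1, -1) = 0
  height(48) = 1 + max(2, 0) = 3
Height = 3


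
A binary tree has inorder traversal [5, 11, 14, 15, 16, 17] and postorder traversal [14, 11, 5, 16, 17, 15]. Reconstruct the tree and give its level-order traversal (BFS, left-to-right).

Inorder:   [5, 11, 14, 15, 16, 17]
Postorder: [14, 11, 5, 16, 17, 15]
Algorithm: postorder visits root last, so walk postorder right-to-left;
each value is the root of the current inorder slice — split it at that
value, recurse on the right subtree first, then the left.
Recursive splits:
  root=15; inorder splits into left=[5, 11, 14], right=[16, 17]
  root=17; inorder splits into left=[16], right=[]
  root=16; inorder splits into left=[], right=[]
  root=5; inorder splits into left=[], right=[11, 14]
  root=11; inorder splits into left=[], right=[14]
  root=14; inorder splits into left=[], right=[]
Reconstructed level-order: [15, 5, 17, 11, 16, 14]


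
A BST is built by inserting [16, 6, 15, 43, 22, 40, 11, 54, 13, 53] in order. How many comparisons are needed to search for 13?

Search path for 13: 16 -> 6 -> 15 -> 11 -> 13
Found: True
Comparisons: 5


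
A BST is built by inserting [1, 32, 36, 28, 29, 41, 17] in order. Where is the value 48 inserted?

Starting tree (level order): [1, None, 32, 28, 36, 17, 29, None, 41]
Insertion path: 1 -> 32 -> 36 -> 41
Result: insert 48 as right child of 41
Final tree (level order): [1, None, 32, 28, 36, 17, 29, None, 41, None, None, None, None, None, 48]


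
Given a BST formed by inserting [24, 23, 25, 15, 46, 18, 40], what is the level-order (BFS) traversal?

Tree insertion order: [24, 23, 25, 15, 46, 18, 40]
Tree (level-order array): [24, 23, 25, 15, None, None, 46, None, 18, 40]
BFS from the root, enqueuing left then right child of each popped node:
  queue [24] -> pop 24, enqueue [23, 25], visited so far: [24]
  queue [23, 25] -> pop 23, enqueue [15], visited so far: [24, 23]
  queue [25, 15] -> pop 25, enqueue [46], visited so far: [24, 23, 25]
  queue [15, 46] -> pop 15, enqueue [18], visited so far: [24, 23, 25, 15]
  queue [46, 18] -> pop 46, enqueue [40], visited so far: [24, 23, 25, 15, 46]
  queue [18, 40] -> pop 18, enqueue [none], visited so far: [24, 23, 25, 15, 46, 18]
  queue [40] -> pop 40, enqueue [none], visited so far: [24, 23, 25, 15, 46, 18, 40]
Result: [24, 23, 25, 15, 46, 18, 40]


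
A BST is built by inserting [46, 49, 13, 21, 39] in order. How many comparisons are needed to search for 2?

Search path for 2: 46 -> 13
Found: False
Comparisons: 2


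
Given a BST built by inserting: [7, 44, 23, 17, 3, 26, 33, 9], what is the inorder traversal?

Tree insertion order: [7, 44, 23, 17, 3, 26, 33, 9]
Tree (level-order array): [7, 3, 44, None, None, 23, None, 17, 26, 9, None, None, 33]
Inorder traversal: [3, 7, 9, 17, 23, 26, 33, 44]


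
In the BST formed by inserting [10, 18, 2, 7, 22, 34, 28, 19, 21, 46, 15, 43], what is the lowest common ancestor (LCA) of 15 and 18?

Tree insertion order: [10, 18, 2, 7, 22, 34, 28, 19, 21, 46, 15, 43]
Tree (level-order array): [10, 2, 18, None, 7, 15, 22, None, None, None, None, 19, 34, None, 21, 28, 46, None, None, None, None, 43]
In a BST, the LCA of p=15, q=18 is the first node v on the
root-to-leaf path with p <= v <= q (go left if both < v, right if both > v).
Walk from root:
  at 10: both 15 and 18 > 10, go right
  at 18: 15 <= 18 <= 18, this is the LCA
LCA = 18


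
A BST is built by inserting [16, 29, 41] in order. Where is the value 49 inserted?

Starting tree (level order): [16, None, 29, None, 41]
Insertion path: 16 -> 29 -> 41
Result: insert 49 as right child of 41
Final tree (level order): [16, None, 29, None, 41, None, 49]


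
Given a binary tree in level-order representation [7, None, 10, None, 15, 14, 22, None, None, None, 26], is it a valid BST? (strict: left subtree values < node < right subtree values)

Level-order array: [7, None, 10, None, 15, 14, 22, None, None, None, 26]
Validate using subtree bounds (lo, hi): at each node, require lo < value < hi,
then recurse left with hi=value and right with lo=value.
Preorder trace (stopping at first violation):
  at node 7 with bounds (-inf, +inf): OK
  at node 10 with bounds (7, +inf): OK
  at node 15 with bounds (10, +inf): OK
  at node 14 with bounds (10, 15): OK
  at node 22 with bounds (15, +inf): OK
  at node 26 with bounds (22, +inf): OK
No violation found at any node.
Result: Valid BST


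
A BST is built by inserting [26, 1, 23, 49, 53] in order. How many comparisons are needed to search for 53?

Search path for 53: 26 -> 49 -> 53
Found: True
Comparisons: 3


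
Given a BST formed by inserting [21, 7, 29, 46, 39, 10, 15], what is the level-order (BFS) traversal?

Tree insertion order: [21, 7, 29, 46, 39, 10, 15]
Tree (level-order array): [21, 7, 29, None, 10, None, 46, None, 15, 39]
BFS from the root, enqueuing left then right child of each popped node:
  queue [21] -> pop 21, enqueue [7, 29], visited so far: [21]
  queue [7, 29] -> pop 7, enqueue [10], visited so far: [21, 7]
  queue [29, 10] -> pop 29, enqueue [46], visited so far: [21, 7, 29]
  queue [10, 46] -> pop 10, enqueue [15], visited so far: [21, 7, 29, 10]
  queue [46, 15] -> pop 46, enqueue [39], visited so far: [21, 7, 29, 10, 46]
  queue [15, 39] -> pop 15, enqueue [none], visited so far: [21, 7, 29, 10, 46, 15]
  queue [39] -> pop 39, enqueue [none], visited so far: [21, 7, 29, 10, 46, 15, 39]
Result: [21, 7, 29, 10, 46, 15, 39]


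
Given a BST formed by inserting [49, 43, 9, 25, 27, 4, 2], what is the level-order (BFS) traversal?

Tree insertion order: [49, 43, 9, 25, 27, 4, 2]
Tree (level-order array): [49, 43, None, 9, None, 4, 25, 2, None, None, 27]
BFS from the root, enqueuing left then right child of each popped node:
  queue [49] -> pop 49, enqueue [43], visited so far: [49]
  queue [43] -> pop 43, enqueue [9], visited so far: [49, 43]
  queue [9] -> pop 9, enqueue [4, 25], visited so far: [49, 43, 9]
  queue [4, 25] -> pop 4, enqueue [2], visited so far: [49, 43, 9, 4]
  queue [25, 2] -> pop 25, enqueue [27], visited so far: [49, 43, 9, 4, 25]
  queue [2, 27] -> pop 2, enqueue [none], visited so far: [49, 43, 9, 4, 25, 2]
  queue [27] -> pop 27, enqueue [none], visited so far: [49, 43, 9, 4, 25, 2, 27]
Result: [49, 43, 9, 4, 25, 2, 27]


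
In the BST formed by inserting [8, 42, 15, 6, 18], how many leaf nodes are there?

Tree built from: [8, 42, 15, 6, 18]
Tree (level-order array): [8, 6, 42, None, None, 15, None, None, 18]
Rule: A leaf has 0 children.
Per-node child counts:
  node 8: 2 child(ren)
  node 6: 0 child(ren)
  node 42: 1 child(ren)
  node 15: 1 child(ren)
  node 18: 0 child(ren)
Matching nodes: [6, 18]
Count of leaf nodes: 2


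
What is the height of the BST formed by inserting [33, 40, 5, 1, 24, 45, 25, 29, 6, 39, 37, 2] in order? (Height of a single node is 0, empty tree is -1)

Insertion order: [33, 40, 5, 1, 24, 45, 25, 29, 6, 39, 37, 2]
Tree (level-order array): [33, 5, 40, 1, 24, 39, 45, None, 2, 6, 25, 37, None, None, None, None, None, None, None, None, 29]
Compute height bottom-up (empty subtree = -1):
  height(2) = 1 + max(-1, -1) = 0
  height(1) = 1 + max(-1, 0) = 1
  height(6) = 1 + max(-1, -1) = 0
  height(29) = 1 + max(-1, -1) = 0
  height(25) = 1 + max(-1, 0) = 1
  height(24) = 1 + max(0, 1) = 2
  height(5) = 1 + max(1, 2) = 3
  height(37) = 1 + max(-1, -1) = 0
  height(39) = 1 + max(0, -1) = 1
  height(45) = 1 + max(-1, -1) = 0
  height(40) = 1 + max(1, 0) = 2
  height(33) = 1 + max(3, 2) = 4
Height = 4


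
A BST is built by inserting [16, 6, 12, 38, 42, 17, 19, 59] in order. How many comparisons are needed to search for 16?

Search path for 16: 16
Found: True
Comparisons: 1


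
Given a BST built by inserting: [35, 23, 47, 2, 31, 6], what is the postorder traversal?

Tree insertion order: [35, 23, 47, 2, 31, 6]
Tree (level-order array): [35, 23, 47, 2, 31, None, None, None, 6]
Postorder traversal: [6, 2, 31, 23, 47, 35]


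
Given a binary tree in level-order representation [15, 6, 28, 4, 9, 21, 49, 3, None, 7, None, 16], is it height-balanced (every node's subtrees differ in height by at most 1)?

Tree (level-order array): [15, 6, 28, 4, 9, 21, 49, 3, None, 7, None, 16]
Definition: a tree is height-balanced if, at every node, |h(left) - h(right)| <= 1 (empty subtree has height -1).
Bottom-up per-node check:
  node 3: h_left=-1, h_right=-1, diff=0 [OK], height=0
  node 4: h_left=0, h_right=-1, diff=1 [OK], height=1
  node 7: h_left=-1, h_right=-1, diff=0 [OK], height=0
  node 9: h_left=0, h_right=-1, diff=1 [OK], height=1
  node 6: h_left=1, h_right=1, diff=0 [OK], height=2
  node 16: h_left=-1, h_right=-1, diff=0 [OK], height=0
  node 21: h_left=0, h_right=-1, diff=1 [OK], height=1
  node 49: h_left=-1, h_right=-1, diff=0 [OK], height=0
  node 28: h_left=1, h_right=0, diff=1 [OK], height=2
  node 15: h_left=2, h_right=2, diff=0 [OK], height=3
All nodes satisfy the balance condition.
Result: Balanced


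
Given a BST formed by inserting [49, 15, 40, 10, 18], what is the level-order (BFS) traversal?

Tree insertion order: [49, 15, 40, 10, 18]
Tree (level-order array): [49, 15, None, 10, 40, None, None, 18]
BFS from the root, enqueuing left then right child of each popped node:
  queue [49] -> pop 49, enqueue [15], visited so far: [49]
  queue [15] -> pop 15, enqueue [10, 40], visited so far: [49, 15]
  queue [10, 40] -> pop 10, enqueue [none], visited so far: [49, 15, 10]
  queue [40] -> pop 40, enqueue [18], visited so far: [49, 15, 10, 40]
  queue [18] -> pop 18, enqueue [none], visited so far: [49, 15, 10, 40, 18]
Result: [49, 15, 10, 40, 18]


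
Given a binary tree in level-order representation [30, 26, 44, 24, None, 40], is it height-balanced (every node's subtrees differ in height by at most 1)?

Tree (level-order array): [30, 26, 44, 24, None, 40]
Definition: a tree is height-balanced if, at every node, |h(left) - h(right)| <= 1 (empty subtree has height -1).
Bottom-up per-node check:
  node 24: h_left=-1, h_right=-1, diff=0 [OK], height=0
  node 26: h_left=0, h_right=-1, diff=1 [OK], height=1
  node 40: h_left=-1, h_right=-1, diff=0 [OK], height=0
  node 44: h_left=0, h_right=-1, diff=1 [OK], height=1
  node 30: h_left=1, h_right=1, diff=0 [OK], height=2
All nodes satisfy the balance condition.
Result: Balanced


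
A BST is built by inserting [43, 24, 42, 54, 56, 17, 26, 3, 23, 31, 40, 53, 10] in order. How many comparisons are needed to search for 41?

Search path for 41: 43 -> 24 -> 42 -> 26 -> 31 -> 40
Found: False
Comparisons: 6


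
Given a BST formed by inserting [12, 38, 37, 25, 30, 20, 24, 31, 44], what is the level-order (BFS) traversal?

Tree insertion order: [12, 38, 37, 25, 30, 20, 24, 31, 44]
Tree (level-order array): [12, None, 38, 37, 44, 25, None, None, None, 20, 30, None, 24, None, 31]
BFS from the root, enqueuing left then right child of each popped node:
  queue [12] -> pop 12, enqueue [38], visited so far: [12]
  queue [38] -> pop 38, enqueue [37, 44], visited so far: [12, 38]
  queue [37, 44] -> pop 37, enqueue [25], visited so far: [12, 38, 37]
  queue [44, 25] -> pop 44, enqueue [none], visited so far: [12, 38, 37, 44]
  queue [25] -> pop 25, enqueue [20, 30], visited so far: [12, 38, 37, 44, 25]
  queue [20, 30] -> pop 20, enqueue [24], visited so far: [12, 38, 37, 44, 25, 20]
  queue [30, 24] -> pop 30, enqueue [31], visited so far: [12, 38, 37, 44, 25, 20, 30]
  queue [24, 31] -> pop 24, enqueue [none], visited so far: [12, 38, 37, 44, 25, 20, 30, 24]
  queue [31] -> pop 31, enqueue [none], visited so far: [12, 38, 37, 44, 25, 20, 30, 24, 31]
Result: [12, 38, 37, 44, 25, 20, 30, 24, 31]


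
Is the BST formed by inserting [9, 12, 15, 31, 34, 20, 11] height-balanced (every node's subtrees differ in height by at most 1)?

Tree (level-order array): [9, None, 12, 11, 15, None, None, None, 31, 20, 34]
Definition: a tree is height-balanced if, at every node, |h(left) - h(right)| <= 1 (empty subtree has height -1).
Bottom-up per-node check:
  node 11: h_left=-1, h_right=-1, diff=0 [OK], height=0
  node 20: h_left=-1, h_right=-1, diff=0 [OK], height=0
  node 34: h_left=-1, h_right=-1, diff=0 [OK], height=0
  node 31: h_left=0, h_right=0, diff=0 [OK], height=1
  node 15: h_left=-1, h_right=1, diff=2 [FAIL (|-1-1|=2 > 1)], height=2
  node 12: h_left=0, h_right=2, diff=2 [FAIL (|0-2|=2 > 1)], height=3
  node 9: h_left=-1, h_right=3, diff=4 [FAIL (|-1-3|=4 > 1)], height=4
Node 15 violates the condition: |-1 - 1| = 2 > 1.
Result: Not balanced


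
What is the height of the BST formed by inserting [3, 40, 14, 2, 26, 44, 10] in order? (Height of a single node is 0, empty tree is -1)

Insertion order: [3, 40, 14, 2, 26, 44, 10]
Tree (level-order array): [3, 2, 40, None, None, 14, 44, 10, 26]
Compute height bottom-up (empty subtree = -1):
  height(2) = 1 + max(-1, -1) = 0
  height(10) = 1 + max(-1, -1) = 0
  height(26) = 1 + max(-1, -1) = 0
  height(14) = 1 + max(0, 0) = 1
  height(44) = 1 + max(-1, -1) = 0
  height(40) = 1 + max(1, 0) = 2
  height(3) = 1 + max(0, 2) = 3
Height = 3


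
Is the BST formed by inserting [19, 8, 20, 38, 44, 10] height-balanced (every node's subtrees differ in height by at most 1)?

Tree (level-order array): [19, 8, 20, None, 10, None, 38, None, None, None, 44]
Definition: a tree is height-balanced if, at every node, |h(left) - h(right)| <= 1 (empty subtree has height -1).
Bottom-up per-node check:
  node 10: h_left=-1, h_right=-1, diff=0 [OK], height=0
  node 8: h_left=-1, h_right=0, diff=1 [OK], height=1
  node 44: h_left=-1, h_right=-1, diff=0 [OK], height=0
  node 38: h_left=-1, h_right=0, diff=1 [OK], height=1
  node 20: h_left=-1, h_right=1, diff=2 [FAIL (|-1-1|=2 > 1)], height=2
  node 19: h_left=1, h_right=2, diff=1 [OK], height=3
Node 20 violates the condition: |-1 - 1| = 2 > 1.
Result: Not balanced


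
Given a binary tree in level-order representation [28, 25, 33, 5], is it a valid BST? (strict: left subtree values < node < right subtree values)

Level-order array: [28, 25, 33, 5]
Validate using subtree bounds (lo, hi): at each node, require lo < value < hi,
then recurse left with hi=value and right with lo=value.
Preorder trace (stopping at first violation):
  at node 28 with bounds (-inf, +inf): OK
  at node 25 with bounds (-inf, 28): OK
  at node 5 with bounds (-inf, 25): OK
  at node 33 with bounds (28, +inf): OK
No violation found at any node.
Result: Valid BST


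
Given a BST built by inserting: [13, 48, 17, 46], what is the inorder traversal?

Tree insertion order: [13, 48, 17, 46]
Tree (level-order array): [13, None, 48, 17, None, None, 46]
Inorder traversal: [13, 17, 46, 48]


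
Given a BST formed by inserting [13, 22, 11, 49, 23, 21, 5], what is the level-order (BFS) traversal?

Tree insertion order: [13, 22, 11, 49, 23, 21, 5]
Tree (level-order array): [13, 11, 22, 5, None, 21, 49, None, None, None, None, 23]
BFS from the root, enqueuing left then right child of each popped node:
  queue [13] -> pop 13, enqueue [11, 22], visited so far: [13]
  queue [11, 22] -> pop 11, enqueue [5], visited so far: [13, 11]
  queue [22, 5] -> pop 22, enqueue [21, 49], visited so far: [13, 11, 22]
  queue [5, 21, 49] -> pop 5, enqueue [none], visited so far: [13, 11, 22, 5]
  queue [21, 49] -> pop 21, enqueue [none], visited so far: [13, 11, 22, 5, 21]
  queue [49] -> pop 49, enqueue [23], visited so far: [13, 11, 22, 5, 21, 49]
  queue [23] -> pop 23, enqueue [none], visited so far: [13, 11, 22, 5, 21, 49, 23]
Result: [13, 11, 22, 5, 21, 49, 23]


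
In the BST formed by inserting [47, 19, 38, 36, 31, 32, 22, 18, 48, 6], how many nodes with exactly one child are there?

Tree built from: [47, 19, 38, 36, 31, 32, 22, 18, 48, 6]
Tree (level-order array): [47, 19, 48, 18, 38, None, None, 6, None, 36, None, None, None, 31, None, 22, 32]
Rule: These are nodes with exactly 1 non-null child.
Per-node child counts:
  node 47: 2 child(ren)
  node 19: 2 child(ren)
  node 18: 1 child(ren)
  node 6: 0 child(ren)
  node 38: 1 child(ren)
  node 36: 1 child(ren)
  node 31: 2 child(ren)
  node 22: 0 child(ren)
  node 32: 0 child(ren)
  node 48: 0 child(ren)
Matching nodes: [18, 38, 36]
Count of nodes with exactly one child: 3
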